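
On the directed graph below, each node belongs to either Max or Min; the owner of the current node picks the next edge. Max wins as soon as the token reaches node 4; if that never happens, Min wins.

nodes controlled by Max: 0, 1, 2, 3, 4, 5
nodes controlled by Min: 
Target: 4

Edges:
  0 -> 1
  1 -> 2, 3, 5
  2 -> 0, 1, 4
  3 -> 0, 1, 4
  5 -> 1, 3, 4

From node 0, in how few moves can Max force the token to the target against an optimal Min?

3

A0 = {4}
A1: add {2, 3, 5} — 2 (Max) has 2→4; 3 (Max) has 3→4; 5 (Max) has 5→4.
A2: add {1} — 1 (Max) has 1→2.
A3: add {0} — 0 (Max) has 0→1.
A3 = all vertices. Fixed point.
0 enters the attractor at level 3, so Max can force the target in 3 moves from there.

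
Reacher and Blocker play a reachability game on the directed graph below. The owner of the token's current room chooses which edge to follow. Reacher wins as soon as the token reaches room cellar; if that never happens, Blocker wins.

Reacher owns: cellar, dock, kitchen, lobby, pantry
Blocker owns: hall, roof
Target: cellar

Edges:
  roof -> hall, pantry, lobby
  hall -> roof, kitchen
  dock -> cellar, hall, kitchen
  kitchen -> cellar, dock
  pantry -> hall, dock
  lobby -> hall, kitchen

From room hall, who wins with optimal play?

Blocker

A0 = {cellar}
A1: add {dock, kitchen} — dock (Reacher) has dock→cellar; kitchen (Reacher) has kitchen→cellar.
A2: add {lobby, pantry} — pantry (Reacher) has pantry→dock; lobby (Reacher) has lobby→kitchen.
A3 = A2; e.g. roof (Blocker) can still go to hall. Fixed point.
hall never enters the attractor, so Blocker can avoid the target forever.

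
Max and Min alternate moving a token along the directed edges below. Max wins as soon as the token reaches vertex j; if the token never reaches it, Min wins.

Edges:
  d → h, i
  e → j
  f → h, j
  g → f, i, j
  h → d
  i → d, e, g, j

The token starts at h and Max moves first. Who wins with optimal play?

Track states (vertex, player-to-move).
A0 = {(j,Max), (j,Min)}
A1: add {(e,Max), (e,Min), (f,Max), (g,Max), (i,Max)}.
A2: add {(g,Min)}.
A3 = A2; e.g. (d,Max) stays out. (h,Max) never enters ⇒ Min avoids the target.

Min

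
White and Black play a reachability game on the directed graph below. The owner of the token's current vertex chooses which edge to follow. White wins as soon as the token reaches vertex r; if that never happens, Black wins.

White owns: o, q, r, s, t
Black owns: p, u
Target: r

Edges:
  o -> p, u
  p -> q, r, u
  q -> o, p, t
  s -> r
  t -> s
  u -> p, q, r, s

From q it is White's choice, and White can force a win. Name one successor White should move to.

t

A0 = {r}
A1: add {s} — s (White) has s→r.
A2: add {t} — t (White) has t→s.
A3: add {q} — q (White) has q→t.
A4 = A3; e.g. o (White) has no edge into A3. Fixed point.
From q, successor t is in the attractor (rank 2); the other successors o, p are not.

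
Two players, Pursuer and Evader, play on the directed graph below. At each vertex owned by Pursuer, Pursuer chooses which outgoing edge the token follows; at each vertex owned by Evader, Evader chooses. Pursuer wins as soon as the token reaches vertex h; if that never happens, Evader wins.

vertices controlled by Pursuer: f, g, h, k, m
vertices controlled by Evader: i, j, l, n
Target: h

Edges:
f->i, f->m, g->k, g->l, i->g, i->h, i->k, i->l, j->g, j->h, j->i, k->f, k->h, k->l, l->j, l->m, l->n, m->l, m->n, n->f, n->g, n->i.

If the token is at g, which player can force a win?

Pursuer

A0 = {h}
A1: add {k} — k (Pursuer) has k→h.
A2: add {g} — g (Pursuer) has g→k.
A3 = A2; e.g. f (Pursuer) has no edge into A2. Fixed point.
g ∈ A2, so Pursuer can force the target.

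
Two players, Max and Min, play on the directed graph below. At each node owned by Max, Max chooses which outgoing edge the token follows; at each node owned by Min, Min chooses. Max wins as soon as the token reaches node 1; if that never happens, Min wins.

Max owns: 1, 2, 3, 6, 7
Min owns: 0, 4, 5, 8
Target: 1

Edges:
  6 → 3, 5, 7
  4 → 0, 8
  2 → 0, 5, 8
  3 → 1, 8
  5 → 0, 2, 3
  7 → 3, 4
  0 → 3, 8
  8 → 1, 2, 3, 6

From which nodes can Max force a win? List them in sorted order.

A0 = {1}
A1: add {3} — 3 (Max) has 3→1.
A2: add {6, 7} — 6 (Max) has 6→3; 7 (Max) has 7→3.
A3 = A2; e.g. 0 (Min) can still go to 8. Fixed point.
Max's winning region = {1, 3, 6, 7}.

1, 3, 6, 7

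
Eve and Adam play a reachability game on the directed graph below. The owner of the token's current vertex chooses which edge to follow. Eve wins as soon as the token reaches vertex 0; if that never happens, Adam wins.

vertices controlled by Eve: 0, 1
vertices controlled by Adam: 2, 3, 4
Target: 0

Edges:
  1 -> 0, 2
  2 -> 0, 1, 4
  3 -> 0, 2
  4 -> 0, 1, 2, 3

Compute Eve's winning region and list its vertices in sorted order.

A0 = {0}
A1: add {1} — 1 (Eve) has 1→0.
A2 = A1; e.g. 2 (Adam) can still go to 4. Fixed point.
Eve's winning region = {0, 1}.

0, 1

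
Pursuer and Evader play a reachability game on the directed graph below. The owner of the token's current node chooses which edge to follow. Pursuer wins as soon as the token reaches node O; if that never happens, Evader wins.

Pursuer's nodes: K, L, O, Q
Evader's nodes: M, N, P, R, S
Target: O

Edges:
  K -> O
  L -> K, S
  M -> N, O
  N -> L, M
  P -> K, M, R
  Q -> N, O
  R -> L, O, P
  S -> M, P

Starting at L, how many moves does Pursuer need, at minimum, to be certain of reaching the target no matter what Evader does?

2

A0 = {O}
A1: add {K, Q} — K (Pursuer) has K→O; Q (Pursuer) has Q→O.
A2: add {L} — L (Pursuer) has L→K.
A3 = A2; e.g. M (Evader) can still go to N. Fixed point.
L enters the attractor at level 2, so Pursuer can force the target in 2 moves from there.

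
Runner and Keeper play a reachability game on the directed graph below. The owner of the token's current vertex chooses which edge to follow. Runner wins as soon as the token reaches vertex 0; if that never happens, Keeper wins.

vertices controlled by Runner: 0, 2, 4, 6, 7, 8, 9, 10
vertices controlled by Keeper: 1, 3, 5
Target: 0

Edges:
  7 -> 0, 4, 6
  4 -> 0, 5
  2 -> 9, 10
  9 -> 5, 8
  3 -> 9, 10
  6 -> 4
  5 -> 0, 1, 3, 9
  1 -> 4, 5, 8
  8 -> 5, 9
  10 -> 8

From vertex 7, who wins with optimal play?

A0 = {0}
A1: add {4, 7} — 4 (Runner) has 4→0; 7 (Runner) has 7→0.
7 ∈ A1, so Runner can force the target.

Runner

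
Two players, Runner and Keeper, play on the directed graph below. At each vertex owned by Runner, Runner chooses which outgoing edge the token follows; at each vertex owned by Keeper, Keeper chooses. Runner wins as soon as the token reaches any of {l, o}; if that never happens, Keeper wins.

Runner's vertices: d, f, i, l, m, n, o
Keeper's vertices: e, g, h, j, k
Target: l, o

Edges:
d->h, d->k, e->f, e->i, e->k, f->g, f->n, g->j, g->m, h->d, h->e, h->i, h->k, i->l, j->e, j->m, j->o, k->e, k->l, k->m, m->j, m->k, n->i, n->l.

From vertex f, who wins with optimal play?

Runner

A0 = {l, o}
A1: add {i, n} — i (Runner) has i→l; n (Runner) has n→l.
A2: add {f} — f (Runner) has f→n.
A3 = A2; e.g. d (Runner) has no edge into A2. Fixed point.
f ∈ A2, so Runner can force the target.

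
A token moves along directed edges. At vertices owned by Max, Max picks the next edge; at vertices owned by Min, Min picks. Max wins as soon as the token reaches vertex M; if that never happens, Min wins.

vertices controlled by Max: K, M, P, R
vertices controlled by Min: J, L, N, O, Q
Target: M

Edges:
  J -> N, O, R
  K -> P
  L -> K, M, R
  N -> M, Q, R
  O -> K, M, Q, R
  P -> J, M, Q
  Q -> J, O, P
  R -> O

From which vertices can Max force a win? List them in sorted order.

K, M, P

A0 = {M}
A1: add {P} — P (Max) has P→M.
A2: add {K} — K (Max) has K→P.
A3 = A2; e.g. J (Min) can still go to N. Fixed point.
Max's winning region = {K, M, P}.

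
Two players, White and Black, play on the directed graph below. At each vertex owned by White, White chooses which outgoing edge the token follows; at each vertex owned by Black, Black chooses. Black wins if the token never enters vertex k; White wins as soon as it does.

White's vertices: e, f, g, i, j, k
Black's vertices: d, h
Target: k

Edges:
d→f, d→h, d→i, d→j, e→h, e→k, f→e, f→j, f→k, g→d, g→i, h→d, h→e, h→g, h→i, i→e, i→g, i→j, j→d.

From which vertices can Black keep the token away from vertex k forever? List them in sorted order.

d, h, j

A0 = {k}
A1: add {e, f} — e (White) has e→k; f (White) has f→k.
A2: add {i} — i (White) has i→e.
A3: add {g} — g (White) has g→i.
A4 = A3; e.g. d (Black) can still go to h. Fixed point.
White's attractor = {e, f, g, i, k}; Black avoids the target exactly from the complement.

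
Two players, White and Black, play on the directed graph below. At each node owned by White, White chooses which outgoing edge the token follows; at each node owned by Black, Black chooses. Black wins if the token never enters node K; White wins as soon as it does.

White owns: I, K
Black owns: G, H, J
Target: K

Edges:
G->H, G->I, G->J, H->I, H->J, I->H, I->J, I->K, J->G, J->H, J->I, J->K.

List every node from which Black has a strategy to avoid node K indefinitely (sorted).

G, H, J

A0 = {K}
A1: add {I} — I (White) has I→K.
A2 = A1; e.g. G (Black) can still go to H. Fixed point.
White's attractor = {I, K}; Black avoids the target exactly from the complement.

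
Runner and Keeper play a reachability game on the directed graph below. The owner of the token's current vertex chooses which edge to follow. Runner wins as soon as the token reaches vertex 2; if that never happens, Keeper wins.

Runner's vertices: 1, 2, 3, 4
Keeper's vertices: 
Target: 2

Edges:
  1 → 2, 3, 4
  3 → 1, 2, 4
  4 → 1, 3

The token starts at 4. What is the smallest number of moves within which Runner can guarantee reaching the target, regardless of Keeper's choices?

2

A0 = {2}
A1: add {1, 3} — 1 (Runner) has 1→2; 3 (Runner) has 3→2.
A2: add {4} — 4 (Runner) has 4→1.
A2 = all vertices. Fixed point.
4 enters the attractor at level 2, so Runner can force the target in 2 moves from there.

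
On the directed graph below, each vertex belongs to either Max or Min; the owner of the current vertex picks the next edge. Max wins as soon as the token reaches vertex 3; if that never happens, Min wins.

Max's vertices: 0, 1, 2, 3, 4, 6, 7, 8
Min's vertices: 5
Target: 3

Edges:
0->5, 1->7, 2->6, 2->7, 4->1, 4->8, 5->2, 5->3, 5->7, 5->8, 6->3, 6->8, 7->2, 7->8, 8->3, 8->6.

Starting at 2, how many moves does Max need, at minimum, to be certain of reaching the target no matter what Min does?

A0 = {3}
A1: add {6, 8} — 6 (Max) has 6→3; 8 (Max) has 8→3.
A2: add {2, 4, 7} — 2 (Max) has 2→6; 4 (Max) has 4→8; 7 (Max) has 7→8.
2 enters the attractor at level 2, so Max can force the target in 2 moves from there.

2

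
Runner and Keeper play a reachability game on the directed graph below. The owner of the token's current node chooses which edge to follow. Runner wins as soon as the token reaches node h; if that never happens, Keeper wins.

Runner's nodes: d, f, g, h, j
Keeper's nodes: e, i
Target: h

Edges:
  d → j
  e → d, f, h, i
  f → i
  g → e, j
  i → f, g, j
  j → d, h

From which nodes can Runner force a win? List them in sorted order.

A0 = {h}
A1: add {j} — j (Runner) has j→h.
A2: add {d, g} — d (Runner) has d→j; g (Runner) has g→j.
A3 = A2; e.g. e (Keeper) can still go to f. Fixed point.
Runner's winning region = {d, g, h, j}.

d, g, h, j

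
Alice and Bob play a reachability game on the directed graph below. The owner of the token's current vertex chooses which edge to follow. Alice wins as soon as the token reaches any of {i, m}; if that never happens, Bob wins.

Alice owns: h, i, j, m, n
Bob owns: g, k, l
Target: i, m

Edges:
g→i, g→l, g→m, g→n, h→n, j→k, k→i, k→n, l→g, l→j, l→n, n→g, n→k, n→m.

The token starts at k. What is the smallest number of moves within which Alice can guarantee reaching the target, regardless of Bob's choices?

A0 = {i, m}
A1: add {n} — n (Alice) has n→m.
A2: add {h, k} — h (Alice) has h→n; k (Bob): all of {i, n} already in.
k enters the attractor at level 2, so Alice can force the target in 2 moves from there.

2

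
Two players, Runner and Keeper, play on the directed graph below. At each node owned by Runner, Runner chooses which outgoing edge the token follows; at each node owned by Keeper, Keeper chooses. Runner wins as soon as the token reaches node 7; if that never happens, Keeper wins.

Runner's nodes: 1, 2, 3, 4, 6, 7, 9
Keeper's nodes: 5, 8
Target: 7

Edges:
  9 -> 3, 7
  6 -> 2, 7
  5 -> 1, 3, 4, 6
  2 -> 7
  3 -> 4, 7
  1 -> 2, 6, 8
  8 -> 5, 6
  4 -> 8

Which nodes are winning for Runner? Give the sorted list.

A0 = {7}
A1: add {2, 3, 6, 9} — 2 (Runner) has 2→7; 3 (Runner) has 3→7; 6 (Runner) has 6→7; 9 (Runner) has 9→7.
A2: add {1} — 1 (Runner) has 1→2.
A3 = A2; e.g. 4 (Runner) has no edge into A2. Fixed point.
Runner's winning region = {1, 2, 3, 6, 7, 9}.

1, 2, 3, 6, 7, 9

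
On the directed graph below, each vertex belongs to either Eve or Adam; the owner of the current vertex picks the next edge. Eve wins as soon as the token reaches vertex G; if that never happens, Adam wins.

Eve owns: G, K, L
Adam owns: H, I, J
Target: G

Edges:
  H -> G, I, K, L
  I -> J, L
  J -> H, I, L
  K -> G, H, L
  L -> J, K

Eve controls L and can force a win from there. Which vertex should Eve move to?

A0 = {G}
A1: add {K} — K (Eve) has K→G.
A2: add {L} — L (Eve) has L→K.
A3 = A2; e.g. H (Adam) can still go to I. Fixed point.
From L, successor K is in the attractor (rank 1); the other successor J is not.

K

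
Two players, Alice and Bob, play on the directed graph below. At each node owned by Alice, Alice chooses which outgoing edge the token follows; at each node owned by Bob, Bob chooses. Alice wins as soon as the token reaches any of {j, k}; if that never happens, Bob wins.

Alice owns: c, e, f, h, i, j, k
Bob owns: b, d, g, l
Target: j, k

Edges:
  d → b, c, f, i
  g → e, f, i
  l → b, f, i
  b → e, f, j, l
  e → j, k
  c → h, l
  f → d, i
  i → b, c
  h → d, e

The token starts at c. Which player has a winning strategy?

A0 = {j, k}
A1: add {e} — e (Alice) has e→j.
A2: add {h} — h (Alice) has h→e.
A3: add {c} — c (Alice) has c→h.
c ∈ A3, so Alice can force the target.

Alice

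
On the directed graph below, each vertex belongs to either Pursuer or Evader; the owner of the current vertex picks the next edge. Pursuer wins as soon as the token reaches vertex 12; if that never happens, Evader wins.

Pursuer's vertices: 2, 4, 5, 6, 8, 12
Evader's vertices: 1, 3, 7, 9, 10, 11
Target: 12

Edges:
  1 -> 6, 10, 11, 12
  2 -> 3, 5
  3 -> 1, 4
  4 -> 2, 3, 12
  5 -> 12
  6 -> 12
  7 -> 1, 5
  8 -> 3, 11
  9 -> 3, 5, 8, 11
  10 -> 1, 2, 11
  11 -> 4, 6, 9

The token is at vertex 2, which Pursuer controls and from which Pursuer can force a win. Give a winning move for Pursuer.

5

A0 = {12}
A1: add {4, 5, 6} — 4 (Pursuer) has 4→12; 5 (Pursuer) has 5→12; 6 (Pursuer) has 6→12.
A2: add {2} — 2 (Pursuer) has 2→5.
A3 = A2; e.g. 1 (Evader) can still go to 10. Fixed point.
From 2, successor 5 is in the attractor (rank 1); the other successor 3 is not.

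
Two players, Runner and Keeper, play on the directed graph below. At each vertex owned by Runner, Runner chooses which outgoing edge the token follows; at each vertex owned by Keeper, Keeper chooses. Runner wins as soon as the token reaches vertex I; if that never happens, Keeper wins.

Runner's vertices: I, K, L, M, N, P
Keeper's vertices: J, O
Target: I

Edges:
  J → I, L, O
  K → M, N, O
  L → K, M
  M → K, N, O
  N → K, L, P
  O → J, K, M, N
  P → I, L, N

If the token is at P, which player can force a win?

A0 = {I}
A1: add {P} — P (Runner) has P→I.
P ∈ A1, so Runner can force the target.

Runner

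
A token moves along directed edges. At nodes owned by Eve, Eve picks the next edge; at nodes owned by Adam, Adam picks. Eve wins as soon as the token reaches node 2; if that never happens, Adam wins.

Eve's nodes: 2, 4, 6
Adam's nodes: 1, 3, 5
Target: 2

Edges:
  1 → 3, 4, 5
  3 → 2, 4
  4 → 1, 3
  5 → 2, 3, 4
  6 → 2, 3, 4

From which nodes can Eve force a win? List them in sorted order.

2, 6

A0 = {2}
A1: add {6} — 6 (Eve) has 6→2.
A2 = A1; e.g. 1 (Adam) can still go to 3. Fixed point.
Eve's winning region = {2, 6}.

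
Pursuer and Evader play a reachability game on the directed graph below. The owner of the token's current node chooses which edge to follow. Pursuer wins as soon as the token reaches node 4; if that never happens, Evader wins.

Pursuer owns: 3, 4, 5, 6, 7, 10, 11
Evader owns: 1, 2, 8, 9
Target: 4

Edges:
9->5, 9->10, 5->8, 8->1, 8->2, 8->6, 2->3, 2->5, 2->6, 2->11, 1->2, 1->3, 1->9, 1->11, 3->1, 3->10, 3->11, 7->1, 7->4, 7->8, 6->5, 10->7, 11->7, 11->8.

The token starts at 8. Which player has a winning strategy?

Evader

A0 = {4}
A1: add {7} — 7 (Pursuer) has 7→4.
A2: add {10, 11} — 10 (Pursuer) has 10→7; 11 (Pursuer) has 11→7.
A3: add {3} — 3 (Pursuer) has 3→10.
A4 = A3; e.g. 1 (Evader) can still go to 2. Fixed point.
8 never enters the attractor, so Evader can avoid the target forever.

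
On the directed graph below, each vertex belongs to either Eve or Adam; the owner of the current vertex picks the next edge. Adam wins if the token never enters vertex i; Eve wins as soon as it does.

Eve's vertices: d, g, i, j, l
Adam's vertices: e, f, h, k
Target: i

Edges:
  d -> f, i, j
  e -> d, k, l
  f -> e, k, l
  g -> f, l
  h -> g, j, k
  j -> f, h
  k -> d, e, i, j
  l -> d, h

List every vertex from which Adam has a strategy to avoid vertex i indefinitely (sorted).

A0 = {i}
A1: add {d} — d (Eve) has d→i.
A2: add {l} — l (Eve) has l→d.
A3: add {g} — g (Eve) has g→l.
A4 = A3; e.g. e (Adam) can still go to k. Fixed point.
Eve's attractor = {d, g, i, l}; Adam avoids the target exactly from the complement.

e, f, h, j, k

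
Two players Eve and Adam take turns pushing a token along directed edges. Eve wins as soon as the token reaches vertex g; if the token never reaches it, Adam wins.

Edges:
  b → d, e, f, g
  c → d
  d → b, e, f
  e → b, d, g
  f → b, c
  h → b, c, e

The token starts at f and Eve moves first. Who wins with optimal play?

Track states (vertex, player-to-move).
A0 = {(g,Eve), (g,Adam)}
A1: add {(b,Eve), (e,Eve)}.
A2 = A1; e.g. (b,Adam) stays out. (f,Eve) never enters ⇒ Adam avoids the target.

Adam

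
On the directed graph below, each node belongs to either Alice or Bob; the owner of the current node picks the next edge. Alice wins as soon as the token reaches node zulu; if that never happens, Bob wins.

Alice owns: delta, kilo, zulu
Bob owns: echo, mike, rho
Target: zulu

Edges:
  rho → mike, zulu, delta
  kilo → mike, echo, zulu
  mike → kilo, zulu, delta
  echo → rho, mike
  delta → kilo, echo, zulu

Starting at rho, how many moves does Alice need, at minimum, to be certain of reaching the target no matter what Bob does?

A0 = {zulu}
A1: add {delta, kilo} — kilo (Alice) has kilo→zulu; delta (Alice) has delta→zulu.
A2: add {mike} — mike (Bob): all of {kilo, zulu, delta} already in.
A3: add {rho} — rho (Bob): all of {mike, zulu, delta} already in.
rho enters the attractor at level 3, so Alice can force the target in 3 moves from there.

3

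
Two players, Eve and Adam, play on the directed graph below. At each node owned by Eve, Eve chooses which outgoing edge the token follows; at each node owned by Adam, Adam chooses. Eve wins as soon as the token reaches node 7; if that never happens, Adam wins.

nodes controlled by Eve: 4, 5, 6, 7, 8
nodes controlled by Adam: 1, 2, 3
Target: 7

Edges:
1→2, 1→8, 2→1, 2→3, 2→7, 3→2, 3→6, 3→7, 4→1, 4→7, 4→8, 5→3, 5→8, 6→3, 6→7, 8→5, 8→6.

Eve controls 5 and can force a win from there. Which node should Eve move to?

A0 = {7}
A1: add {4, 6} — 4 (Eve) has 4→7; 6 (Eve) has 6→7.
A2: add {8} — 8 (Eve) has 8→6.
A3: add {5} — 5 (Eve) has 5→8.
A4 = A3; e.g. 1 (Adam) can still go to 2. Fixed point.
From 5, successor 8 is in the attractor (rank 2); the other successor 3 is not.

8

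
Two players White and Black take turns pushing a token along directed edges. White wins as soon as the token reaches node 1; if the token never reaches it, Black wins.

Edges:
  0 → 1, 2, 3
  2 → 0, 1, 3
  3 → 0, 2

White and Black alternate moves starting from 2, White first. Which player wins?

White

Track states (vertex, player-to-move).
A0 = {(1,White), (1,Black)}
A1: add {(0,White), (2,White)}.
(2,White) ∈ A1 ⇒ White forces the target.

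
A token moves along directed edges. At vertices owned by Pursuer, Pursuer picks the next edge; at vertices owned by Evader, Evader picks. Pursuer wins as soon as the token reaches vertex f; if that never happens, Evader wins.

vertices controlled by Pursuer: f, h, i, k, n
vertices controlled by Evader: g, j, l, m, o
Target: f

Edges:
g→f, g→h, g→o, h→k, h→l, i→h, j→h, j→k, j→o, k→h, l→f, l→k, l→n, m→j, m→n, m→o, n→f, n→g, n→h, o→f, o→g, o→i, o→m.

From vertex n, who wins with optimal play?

Pursuer

A0 = {f}
A1: add {n} — n (Pursuer) has n→f.
A2 = A1; e.g. g (Evader) can still go to h. Fixed point.
n ∈ A1, so Pursuer can force the target.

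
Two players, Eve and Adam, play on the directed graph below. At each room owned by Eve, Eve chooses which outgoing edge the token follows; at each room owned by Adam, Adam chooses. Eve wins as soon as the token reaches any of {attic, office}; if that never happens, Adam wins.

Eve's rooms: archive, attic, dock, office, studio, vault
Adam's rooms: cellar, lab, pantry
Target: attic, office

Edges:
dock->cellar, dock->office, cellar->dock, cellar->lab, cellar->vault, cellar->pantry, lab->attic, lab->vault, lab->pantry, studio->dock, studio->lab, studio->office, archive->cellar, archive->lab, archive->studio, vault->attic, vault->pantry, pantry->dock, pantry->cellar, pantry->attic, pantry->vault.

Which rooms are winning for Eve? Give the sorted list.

archive, attic, dock, office, studio, vault

A0 = {attic, office}
A1: add {dock, studio, vault} — dock (Eve) has dock→office; studio (Eve) has studio→office; vault (Eve) has vault→attic.
A2: add {archive} — archive (Eve) has archive→studio.
A3 = A2; e.g. cellar (Adam) can still go to lab. Fixed point.
Eve's winning region = {archive, attic, dock, office, studio, vault}.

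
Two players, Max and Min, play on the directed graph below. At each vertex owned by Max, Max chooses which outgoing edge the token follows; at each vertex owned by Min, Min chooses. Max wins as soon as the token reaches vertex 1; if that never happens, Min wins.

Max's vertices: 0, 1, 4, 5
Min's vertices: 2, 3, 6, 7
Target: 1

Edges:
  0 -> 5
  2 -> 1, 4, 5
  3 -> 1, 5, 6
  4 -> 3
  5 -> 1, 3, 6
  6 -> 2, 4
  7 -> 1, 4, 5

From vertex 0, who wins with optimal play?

A0 = {1}
A1: add {5} — 5 (Max) has 5→1.
A2: add {0} — 0 (Max) has 0→5.
A3 = A2; e.g. 2 (Min) can still go to 4. Fixed point.
0 ∈ A2, so Max can force the target.

Max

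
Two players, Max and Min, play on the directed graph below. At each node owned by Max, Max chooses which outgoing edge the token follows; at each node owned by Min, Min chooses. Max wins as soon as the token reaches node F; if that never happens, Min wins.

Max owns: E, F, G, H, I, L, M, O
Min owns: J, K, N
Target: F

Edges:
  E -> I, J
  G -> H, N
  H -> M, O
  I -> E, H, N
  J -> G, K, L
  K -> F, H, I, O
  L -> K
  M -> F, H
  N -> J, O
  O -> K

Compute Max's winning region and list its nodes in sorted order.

A0 = {F}
A1: add {M} — M (Max) has M→F.
A2: add {H} — H (Max) has H→M.
A3: add {G, I} — G (Max) has G→H; I (Max) has I→H.
A4: add {E} — E (Max) has E→I.
A5 = A4; e.g. J (Min) can still go to K. Fixed point.
Max's winning region = {E, F, G, H, I, M}.

E, F, G, H, I, M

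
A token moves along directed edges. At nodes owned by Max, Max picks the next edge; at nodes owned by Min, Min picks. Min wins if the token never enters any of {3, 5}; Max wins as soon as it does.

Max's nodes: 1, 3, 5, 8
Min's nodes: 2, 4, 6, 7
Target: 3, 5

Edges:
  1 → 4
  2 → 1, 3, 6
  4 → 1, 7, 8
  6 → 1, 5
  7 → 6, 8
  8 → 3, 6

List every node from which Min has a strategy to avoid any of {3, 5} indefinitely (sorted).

1, 2, 4, 6, 7

A0 = {3, 5}
A1: add {8} — 8 (Max) has 8→3.
A2 = A1; e.g. 1 (Max) has no edge into A1. Fixed point.
Max's attractor = {3, 5, 8}; Min avoids the target exactly from the complement.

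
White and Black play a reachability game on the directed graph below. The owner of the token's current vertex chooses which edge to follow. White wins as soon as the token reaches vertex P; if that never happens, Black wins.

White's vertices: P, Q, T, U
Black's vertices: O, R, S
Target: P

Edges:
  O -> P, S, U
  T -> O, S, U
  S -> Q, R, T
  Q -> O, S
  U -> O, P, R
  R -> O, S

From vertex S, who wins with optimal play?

A0 = {P}
A1: add {U} — U (White) has U→P.
A2: add {T} — T (White) has T→U.
A3 = A2; e.g. O (Black) can still go to S. Fixed point.
S never enters the attractor, so Black can avoid the target forever.

Black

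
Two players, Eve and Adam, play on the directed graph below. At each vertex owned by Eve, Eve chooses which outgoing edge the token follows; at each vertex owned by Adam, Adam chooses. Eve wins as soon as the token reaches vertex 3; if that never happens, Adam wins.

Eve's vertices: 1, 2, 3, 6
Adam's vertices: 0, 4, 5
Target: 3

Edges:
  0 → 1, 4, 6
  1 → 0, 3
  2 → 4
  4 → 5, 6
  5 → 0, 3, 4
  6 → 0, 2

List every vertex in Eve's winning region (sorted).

A0 = {3}
A1: add {1} — 1 (Eve) has 1→3.
A2 = A1; e.g. 0 (Adam) can still go to 4. Fixed point.
Eve's winning region = {1, 3}.

1, 3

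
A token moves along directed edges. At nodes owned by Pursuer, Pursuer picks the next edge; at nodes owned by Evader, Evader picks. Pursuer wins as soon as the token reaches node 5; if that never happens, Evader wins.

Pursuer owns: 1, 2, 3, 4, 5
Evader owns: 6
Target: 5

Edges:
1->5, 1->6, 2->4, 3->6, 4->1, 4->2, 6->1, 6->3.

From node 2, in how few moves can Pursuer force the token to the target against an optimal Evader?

A0 = {5}
A1: add {1} — 1 (Pursuer) has 1→5.
A2: add {4} — 4 (Pursuer) has 4→1.
A3: add {2} — 2 (Pursuer) has 2→4.
A4 = A3; e.g. 3 (Pursuer) has no edge into A3. Fixed point.
2 enters the attractor at level 3, so Pursuer can force the target in 3 moves from there.

3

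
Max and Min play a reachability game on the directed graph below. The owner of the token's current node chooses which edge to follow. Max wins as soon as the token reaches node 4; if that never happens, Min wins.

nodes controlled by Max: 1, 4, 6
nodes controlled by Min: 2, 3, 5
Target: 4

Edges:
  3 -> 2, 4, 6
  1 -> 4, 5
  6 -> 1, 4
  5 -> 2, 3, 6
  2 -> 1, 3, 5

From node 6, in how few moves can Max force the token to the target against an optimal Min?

1

A0 = {4}
A1: add {1, 6} — 1 (Max) has 1→4; 6 (Max) has 6→4.
A2 = A1; e.g. 2 (Min) can still go to 3. Fixed point.
6 enters the attractor at level 1, so Max can force the target in 1 move from there.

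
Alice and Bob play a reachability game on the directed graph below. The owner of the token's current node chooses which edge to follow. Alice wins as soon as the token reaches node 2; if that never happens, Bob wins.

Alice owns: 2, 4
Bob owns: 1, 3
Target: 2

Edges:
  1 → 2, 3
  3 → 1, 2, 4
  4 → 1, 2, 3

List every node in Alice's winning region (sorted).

2, 4

A0 = {2}
A1: add {4} — 4 (Alice) has 4→2.
A2 = A1; e.g. 1 (Bob) can still go to 3. Fixed point.
Alice's winning region = {2, 4}.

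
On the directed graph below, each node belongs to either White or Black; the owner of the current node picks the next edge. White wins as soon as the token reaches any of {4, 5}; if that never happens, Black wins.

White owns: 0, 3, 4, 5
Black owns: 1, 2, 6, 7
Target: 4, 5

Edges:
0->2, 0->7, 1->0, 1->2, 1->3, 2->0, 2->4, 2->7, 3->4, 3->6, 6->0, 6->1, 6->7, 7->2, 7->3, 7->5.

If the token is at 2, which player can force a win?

Black

A0 = {4, 5}
A1: add {3} — 3 (White) has 3→4.
A2 = A1; e.g. 0 (White) has no edge into A1. Fixed point.
2 never enters the attractor, so Black can avoid the target forever.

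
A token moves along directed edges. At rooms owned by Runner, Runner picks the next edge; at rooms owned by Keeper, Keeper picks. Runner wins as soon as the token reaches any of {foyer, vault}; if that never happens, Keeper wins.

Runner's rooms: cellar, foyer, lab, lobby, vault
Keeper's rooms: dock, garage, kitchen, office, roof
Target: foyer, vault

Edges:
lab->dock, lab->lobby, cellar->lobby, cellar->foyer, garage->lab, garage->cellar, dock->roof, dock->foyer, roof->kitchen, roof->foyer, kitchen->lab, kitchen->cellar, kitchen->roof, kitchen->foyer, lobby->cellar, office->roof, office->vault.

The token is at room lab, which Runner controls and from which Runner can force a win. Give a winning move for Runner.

lobby

A0 = {foyer, vault}
A1: add {cellar} — cellar (Runner) has cellar→foyer.
A2: add {lobby} — lobby (Runner) has lobby→cellar.
A3: add {lab} — lab (Runner) has lab→lobby.
A4: add {garage} — garage (Keeper): all of {lab, cellar} already in.
A5 = A4; e.g. dock (Keeper) can still go to roof. Fixed point.
From lab, successor lobby is in the attractor (rank 2); the other successor dock is not.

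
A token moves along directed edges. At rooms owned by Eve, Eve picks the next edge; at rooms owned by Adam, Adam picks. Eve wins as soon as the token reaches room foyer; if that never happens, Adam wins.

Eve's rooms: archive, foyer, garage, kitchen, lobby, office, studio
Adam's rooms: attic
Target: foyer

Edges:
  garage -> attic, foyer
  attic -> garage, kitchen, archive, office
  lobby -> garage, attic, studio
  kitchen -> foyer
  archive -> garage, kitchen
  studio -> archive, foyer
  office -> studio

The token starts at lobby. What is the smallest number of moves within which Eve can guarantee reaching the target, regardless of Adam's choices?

A0 = {foyer}
A1: add {garage, kitchen, studio} — garage (Eve) has garage→foyer; kitchen (Eve) has kitchen→foyer; studio (Eve) has studio→foyer.
A2: add {archive, lobby, office} — lobby (Eve) has lobby→garage; archive (Eve) has archive→garage; office (Eve) has office→studio.
lobby enters the attractor at level 2, so Eve can force the target in 2 moves from there.

2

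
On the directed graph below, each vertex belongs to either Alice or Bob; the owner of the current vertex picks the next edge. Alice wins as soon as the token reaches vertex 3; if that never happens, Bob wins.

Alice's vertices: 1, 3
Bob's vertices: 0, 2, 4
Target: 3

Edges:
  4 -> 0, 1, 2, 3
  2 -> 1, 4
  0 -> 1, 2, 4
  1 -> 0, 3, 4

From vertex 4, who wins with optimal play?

A0 = {3}
A1: add {1} — 1 (Alice) has 1→3.
A2 = A1; e.g. 0 (Bob) can still go to 2. Fixed point.
4 never enters the attractor, so Bob can avoid the target forever.

Bob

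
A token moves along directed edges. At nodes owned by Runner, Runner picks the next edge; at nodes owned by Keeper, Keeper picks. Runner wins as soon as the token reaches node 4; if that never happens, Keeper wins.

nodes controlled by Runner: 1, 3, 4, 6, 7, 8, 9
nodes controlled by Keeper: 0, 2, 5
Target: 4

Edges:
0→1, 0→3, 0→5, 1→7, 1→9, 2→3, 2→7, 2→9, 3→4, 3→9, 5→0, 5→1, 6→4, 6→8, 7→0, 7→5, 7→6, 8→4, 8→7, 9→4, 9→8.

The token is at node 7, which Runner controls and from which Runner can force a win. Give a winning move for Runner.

A0 = {4}
A1: add {3, 6, 8, 9} — 3 (Runner) has 3→4; 6 (Runner) has 6→4; 8 (Runner) has 8→4; 9 (Runner) has 9→4.
A2: add {1, 7} — 1 (Runner) has 1→9; 7 (Runner) has 7→6.
A3: add {2} — 2 (Keeper): all of {3, 7, 9} already in.
A4 = A3; e.g. 0 (Keeper) can still go to 5. Fixed point.
From 7, successor 6 is in the attractor (rank 1); the other successors 0, 5 are not.

6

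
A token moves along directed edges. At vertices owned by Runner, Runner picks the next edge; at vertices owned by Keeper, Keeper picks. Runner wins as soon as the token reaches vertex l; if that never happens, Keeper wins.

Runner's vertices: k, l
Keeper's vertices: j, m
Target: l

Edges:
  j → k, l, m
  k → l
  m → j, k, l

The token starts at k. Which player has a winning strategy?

Runner

A0 = {l}
A1: add {k} — k (Runner) has k→l.
A2 = A1; e.g. j (Keeper) can still go to m. Fixed point.
k ∈ A1, so Runner can force the target.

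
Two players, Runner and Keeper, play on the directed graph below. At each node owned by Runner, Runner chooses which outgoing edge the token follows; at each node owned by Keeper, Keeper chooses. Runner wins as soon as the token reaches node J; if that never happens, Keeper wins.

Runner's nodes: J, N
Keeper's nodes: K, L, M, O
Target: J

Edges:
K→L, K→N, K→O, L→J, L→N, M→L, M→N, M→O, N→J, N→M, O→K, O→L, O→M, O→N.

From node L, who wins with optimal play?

A0 = {J}
A1: add {N} — N (Runner) has N→J.
A2: add {L} — L (Keeper): all of {J, N} already in.
A3 = A2; e.g. K (Keeper) can still go to O. Fixed point.
L ∈ A2, so Runner can force the target.

Runner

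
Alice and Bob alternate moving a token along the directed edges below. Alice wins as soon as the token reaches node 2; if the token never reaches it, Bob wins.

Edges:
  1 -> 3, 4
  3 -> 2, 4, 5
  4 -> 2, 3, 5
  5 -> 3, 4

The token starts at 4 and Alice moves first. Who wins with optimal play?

Track states (vertex, player-to-move).
A0 = {(2,Alice), (2,Bob)}
A1: add {(3,Alice), (4,Alice)}.
(4,Alice) ∈ A1 ⇒ Alice forces the target.

Alice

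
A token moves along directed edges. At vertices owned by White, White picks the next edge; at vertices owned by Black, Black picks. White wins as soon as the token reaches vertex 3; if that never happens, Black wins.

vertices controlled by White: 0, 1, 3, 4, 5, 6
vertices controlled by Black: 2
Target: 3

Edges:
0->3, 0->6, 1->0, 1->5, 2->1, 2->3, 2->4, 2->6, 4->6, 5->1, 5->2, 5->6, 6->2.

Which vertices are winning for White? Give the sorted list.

A0 = {3}
A1: add {0} — 0 (White) has 0→3.
A2: add {1} — 1 (White) has 1→0.
A3: add {5} — 5 (White) has 5→1.
A4 = A3; e.g. 2 (Black) can still go to 4. Fixed point.
White's winning region = {0, 1, 3, 5}.

0, 1, 3, 5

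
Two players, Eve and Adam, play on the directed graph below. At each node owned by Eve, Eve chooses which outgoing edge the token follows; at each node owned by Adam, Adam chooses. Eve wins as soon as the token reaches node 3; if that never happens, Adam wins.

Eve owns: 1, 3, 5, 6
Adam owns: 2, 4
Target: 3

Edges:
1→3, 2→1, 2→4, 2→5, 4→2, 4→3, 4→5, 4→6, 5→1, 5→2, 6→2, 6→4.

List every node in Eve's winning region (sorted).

A0 = {3}
A1: add {1} — 1 (Eve) has 1→3.
A2: add {5} — 5 (Eve) has 5→1.
A3 = A2; e.g. 2 (Adam) can still go to 4. Fixed point.
Eve's winning region = {1, 3, 5}.

1, 3, 5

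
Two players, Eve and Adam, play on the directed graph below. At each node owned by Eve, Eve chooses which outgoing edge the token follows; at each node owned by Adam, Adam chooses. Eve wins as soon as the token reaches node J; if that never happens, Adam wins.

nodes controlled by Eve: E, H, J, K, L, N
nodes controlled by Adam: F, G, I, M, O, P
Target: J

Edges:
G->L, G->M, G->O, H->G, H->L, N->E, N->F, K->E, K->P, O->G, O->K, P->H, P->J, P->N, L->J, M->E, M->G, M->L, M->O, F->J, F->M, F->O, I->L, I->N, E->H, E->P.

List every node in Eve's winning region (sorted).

E, H, I, J, K, L, N, P

A0 = {J}
A1: add {L} — L (Eve) has L→J.
A2: add {H} — H (Eve) has H→L.
A3: add {E} — E (Eve) has E→H.
A4: add {K, N} — K (Eve) has K→E; N (Eve) has N→E.
A5: add {I, P} — I (Adam): all of {L, N} already in; P (Adam): all of {H, J, N} already in.
A6 = A5; e.g. F (Adam) can still go to M. Fixed point.
Eve's winning region = {E, H, I, J, K, L, N, P}.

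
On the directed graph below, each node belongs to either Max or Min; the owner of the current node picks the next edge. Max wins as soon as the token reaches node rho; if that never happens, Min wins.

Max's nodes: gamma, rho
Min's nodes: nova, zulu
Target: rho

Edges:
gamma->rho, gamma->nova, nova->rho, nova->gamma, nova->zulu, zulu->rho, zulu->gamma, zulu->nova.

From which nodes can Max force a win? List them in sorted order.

gamma, rho

A0 = {rho}
A1: add {gamma} — gamma (Max) has gamma→rho.
A2 = A1; e.g. zulu (Min) can still go to nova. Fixed point.
Max's winning region = {gamma, rho}.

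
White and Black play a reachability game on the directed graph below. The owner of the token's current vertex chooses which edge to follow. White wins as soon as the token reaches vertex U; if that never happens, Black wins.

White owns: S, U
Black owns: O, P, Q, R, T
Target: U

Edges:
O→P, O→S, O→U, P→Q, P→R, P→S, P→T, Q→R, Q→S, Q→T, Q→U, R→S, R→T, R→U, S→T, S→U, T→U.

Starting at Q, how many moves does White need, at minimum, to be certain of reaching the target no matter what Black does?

3

A0 = {U}
A1: add {S, T} — S (White) has S→U; T (Black): all of {U} already in.
A2: add {R} — R (Black): all of {S, T, U} already in.
A3: add {Q} — Q (Black): all of {R, S, T, U} already in.
Q enters the attractor at level 3, so White can force the target in 3 moves from there.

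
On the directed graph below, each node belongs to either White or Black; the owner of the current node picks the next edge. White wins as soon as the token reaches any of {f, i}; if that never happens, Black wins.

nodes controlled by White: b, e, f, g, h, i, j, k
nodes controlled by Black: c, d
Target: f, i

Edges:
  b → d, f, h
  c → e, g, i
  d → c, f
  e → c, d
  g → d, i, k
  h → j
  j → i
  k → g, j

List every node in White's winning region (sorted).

b, f, g, h, i, j, k

A0 = {f, i}
A1: add {b, g, j} — b (White) has b→f; g (White) has g→i; j (White) has j→i.
A2: add {h, k} — h (White) has h→j; k (White) has k→g.
A3 = A2; e.g. c (Black) can still go to e. Fixed point.
White's winning region = {b, f, g, h, i, j, k}.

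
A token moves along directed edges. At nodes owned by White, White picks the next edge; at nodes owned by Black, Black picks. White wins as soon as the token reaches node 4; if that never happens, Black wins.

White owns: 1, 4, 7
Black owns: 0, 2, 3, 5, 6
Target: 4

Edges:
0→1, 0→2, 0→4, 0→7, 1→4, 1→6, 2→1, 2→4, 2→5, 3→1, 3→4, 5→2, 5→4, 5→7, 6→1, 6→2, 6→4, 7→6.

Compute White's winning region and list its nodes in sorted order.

1, 3, 4

A0 = {4}
A1: add {1} — 1 (White) has 1→4.
A2: add {3} — 3 (Black): all of {1, 4} already in.
A3 = A2; e.g. 0 (Black) can still go to 2. Fixed point.
White's winning region = {1, 3, 4}.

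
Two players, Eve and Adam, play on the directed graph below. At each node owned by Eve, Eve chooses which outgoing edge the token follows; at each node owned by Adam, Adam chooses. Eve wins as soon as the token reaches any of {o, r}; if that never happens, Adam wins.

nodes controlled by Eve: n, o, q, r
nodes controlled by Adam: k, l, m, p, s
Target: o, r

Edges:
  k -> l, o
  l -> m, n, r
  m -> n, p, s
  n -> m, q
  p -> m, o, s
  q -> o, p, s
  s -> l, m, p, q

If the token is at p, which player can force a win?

A0 = {o, r}
A1: add {q} — q (Eve) has q→o.
A2: add {n} — n (Eve) has n→q.
A3 = A2; e.g. k (Adam) can still go to l. Fixed point.
p never enters the attractor, so Adam can avoid the target forever.

Adam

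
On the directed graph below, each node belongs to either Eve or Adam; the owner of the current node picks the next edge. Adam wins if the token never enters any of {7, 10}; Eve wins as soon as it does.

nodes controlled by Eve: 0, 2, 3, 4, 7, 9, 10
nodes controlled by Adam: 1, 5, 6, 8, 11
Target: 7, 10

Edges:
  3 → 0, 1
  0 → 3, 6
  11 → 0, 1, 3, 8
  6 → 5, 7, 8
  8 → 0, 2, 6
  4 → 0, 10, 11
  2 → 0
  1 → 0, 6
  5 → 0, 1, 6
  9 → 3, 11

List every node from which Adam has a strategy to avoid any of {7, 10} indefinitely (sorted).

0, 1, 2, 3, 5, 6, 8, 9, 11

A0 = {7, 10}
A1: add {4} — 4 (Eve) has 4→10.
A2 = A1; e.g. 0 (Eve) has no edge into A1. Fixed point.
Eve's attractor = {4, 7, 10}; Adam avoids the target exactly from the complement.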